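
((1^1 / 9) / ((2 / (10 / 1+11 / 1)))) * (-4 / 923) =-14 / 2769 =-0.01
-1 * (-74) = 74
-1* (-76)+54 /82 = 3143 /41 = 76.66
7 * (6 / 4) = 21 / 2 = 10.50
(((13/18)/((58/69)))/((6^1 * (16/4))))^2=0.00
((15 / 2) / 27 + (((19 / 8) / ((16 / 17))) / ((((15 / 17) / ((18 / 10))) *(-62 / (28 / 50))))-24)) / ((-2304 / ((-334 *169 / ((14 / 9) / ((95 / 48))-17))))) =284483272982363 / 7921207296000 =35.91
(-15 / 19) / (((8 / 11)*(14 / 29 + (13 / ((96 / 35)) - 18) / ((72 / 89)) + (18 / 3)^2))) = -4134240 / 76518377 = -0.05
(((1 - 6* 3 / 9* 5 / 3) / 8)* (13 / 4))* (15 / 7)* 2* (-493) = 32045 / 16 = 2002.81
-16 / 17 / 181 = -16 / 3077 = -0.01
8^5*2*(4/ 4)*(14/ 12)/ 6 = 114688/ 9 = 12743.11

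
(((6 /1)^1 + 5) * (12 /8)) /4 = 33 /8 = 4.12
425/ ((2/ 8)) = 1700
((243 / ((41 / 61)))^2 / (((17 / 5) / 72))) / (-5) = -15819935688 / 28577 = -553589.80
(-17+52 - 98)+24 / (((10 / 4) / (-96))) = -984.60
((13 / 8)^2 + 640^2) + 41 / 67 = 1756378747 / 4288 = 409603.25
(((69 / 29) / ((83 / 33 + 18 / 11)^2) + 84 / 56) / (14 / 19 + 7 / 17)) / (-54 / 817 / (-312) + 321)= 76947976690 / 17319950109637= 0.00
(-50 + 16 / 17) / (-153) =278 / 867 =0.32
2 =2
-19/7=-2.71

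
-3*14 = -42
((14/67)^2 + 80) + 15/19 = 6894339/85291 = 80.83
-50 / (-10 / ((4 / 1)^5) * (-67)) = -5120 / 67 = -76.42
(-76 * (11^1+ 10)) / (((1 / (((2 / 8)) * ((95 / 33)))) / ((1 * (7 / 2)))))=-88445 / 22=-4020.23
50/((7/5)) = 250/7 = 35.71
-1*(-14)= 14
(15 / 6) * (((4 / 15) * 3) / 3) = 2 / 3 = 0.67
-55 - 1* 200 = -255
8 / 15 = 0.53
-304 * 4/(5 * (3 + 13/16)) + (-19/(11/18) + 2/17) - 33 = -7286987/57035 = -127.76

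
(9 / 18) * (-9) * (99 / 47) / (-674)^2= -891 / 42701944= -0.00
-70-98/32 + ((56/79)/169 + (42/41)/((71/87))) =-44649744489/621836176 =-71.80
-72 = -72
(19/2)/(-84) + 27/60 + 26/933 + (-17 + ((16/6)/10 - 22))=-10023403/261240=-38.37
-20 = -20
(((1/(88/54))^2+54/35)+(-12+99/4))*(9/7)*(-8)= -8945991/59290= -150.89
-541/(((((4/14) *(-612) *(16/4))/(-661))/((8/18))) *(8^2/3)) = -2503207/235008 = -10.65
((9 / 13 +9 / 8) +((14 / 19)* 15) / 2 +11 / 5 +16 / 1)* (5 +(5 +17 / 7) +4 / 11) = 7102441 / 21736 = 326.76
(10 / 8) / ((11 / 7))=35 / 44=0.80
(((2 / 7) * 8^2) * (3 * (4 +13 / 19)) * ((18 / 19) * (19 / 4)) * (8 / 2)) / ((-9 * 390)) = -11392 / 8645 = -1.32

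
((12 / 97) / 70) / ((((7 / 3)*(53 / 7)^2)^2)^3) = 73513818 / 238260568564512185000885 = 0.00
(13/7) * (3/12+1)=65/28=2.32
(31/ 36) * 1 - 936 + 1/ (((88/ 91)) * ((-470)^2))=-163605166181/ 174952800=-935.14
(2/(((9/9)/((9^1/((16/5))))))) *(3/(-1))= -135/8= -16.88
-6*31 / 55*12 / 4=-10.15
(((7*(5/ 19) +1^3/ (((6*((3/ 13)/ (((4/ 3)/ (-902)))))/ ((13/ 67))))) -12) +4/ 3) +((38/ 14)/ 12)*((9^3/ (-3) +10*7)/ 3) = -9491702863/ 434036988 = -21.87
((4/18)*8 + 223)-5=1978/9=219.78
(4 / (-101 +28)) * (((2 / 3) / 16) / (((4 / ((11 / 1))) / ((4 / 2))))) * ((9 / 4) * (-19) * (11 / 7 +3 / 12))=31977 / 32704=0.98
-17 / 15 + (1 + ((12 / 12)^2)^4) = 13 / 15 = 0.87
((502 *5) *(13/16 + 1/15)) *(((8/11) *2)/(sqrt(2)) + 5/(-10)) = -52961/48 + 52961 *sqrt(2)/33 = 1166.29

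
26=26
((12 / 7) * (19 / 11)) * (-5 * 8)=-9120 / 77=-118.44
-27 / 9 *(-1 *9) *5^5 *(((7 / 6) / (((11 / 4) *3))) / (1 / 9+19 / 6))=2362500 / 649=3640.22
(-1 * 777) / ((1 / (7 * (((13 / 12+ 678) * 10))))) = -73870685 / 2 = -36935342.50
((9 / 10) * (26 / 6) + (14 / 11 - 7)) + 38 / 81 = -12101 / 8910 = -1.36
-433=-433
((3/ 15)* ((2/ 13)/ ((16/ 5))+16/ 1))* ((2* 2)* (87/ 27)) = 48401/ 1170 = 41.37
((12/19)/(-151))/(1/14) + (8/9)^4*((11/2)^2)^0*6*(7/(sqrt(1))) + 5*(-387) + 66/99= -11972827783/6274503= -1908.17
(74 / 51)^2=5476 / 2601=2.11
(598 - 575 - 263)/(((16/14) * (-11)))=19.09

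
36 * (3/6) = 18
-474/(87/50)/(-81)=7900/2349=3.36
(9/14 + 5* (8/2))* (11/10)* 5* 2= 3179/14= 227.07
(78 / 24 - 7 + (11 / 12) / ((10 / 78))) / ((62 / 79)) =1343 / 310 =4.33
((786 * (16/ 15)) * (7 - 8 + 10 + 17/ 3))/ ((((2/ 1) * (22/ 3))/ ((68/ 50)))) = 142528/ 125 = 1140.22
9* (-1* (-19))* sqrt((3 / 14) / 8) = 171* sqrt(21) / 28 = 27.99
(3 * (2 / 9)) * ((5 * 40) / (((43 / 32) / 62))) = 793600 / 129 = 6151.94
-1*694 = -694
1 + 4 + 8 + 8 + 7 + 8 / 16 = 57 / 2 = 28.50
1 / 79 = 0.01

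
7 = 7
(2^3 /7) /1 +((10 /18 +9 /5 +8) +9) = 6457 /315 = 20.50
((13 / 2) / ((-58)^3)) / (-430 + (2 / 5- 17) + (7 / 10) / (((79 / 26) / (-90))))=5135 / 72034179728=0.00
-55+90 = 35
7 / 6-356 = -2129 / 6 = -354.83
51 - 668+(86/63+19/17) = -658148/1071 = -614.52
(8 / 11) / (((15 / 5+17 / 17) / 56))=112 / 11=10.18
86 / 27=3.19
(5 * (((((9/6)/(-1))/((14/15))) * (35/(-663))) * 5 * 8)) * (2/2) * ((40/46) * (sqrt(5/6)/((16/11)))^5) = 12582109375 * sqrt(30)/47969206272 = 1.44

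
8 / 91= 0.09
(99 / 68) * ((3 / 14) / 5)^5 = 24057 / 114287600000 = 0.00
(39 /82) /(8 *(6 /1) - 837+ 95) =-39 /56908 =-0.00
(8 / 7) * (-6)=-48 / 7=-6.86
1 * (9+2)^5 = 161051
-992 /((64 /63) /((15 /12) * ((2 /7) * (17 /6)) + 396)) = -3101457 /8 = -387682.12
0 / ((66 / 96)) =0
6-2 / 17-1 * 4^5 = -17308 / 17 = -1018.12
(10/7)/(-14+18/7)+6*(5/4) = 59/8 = 7.38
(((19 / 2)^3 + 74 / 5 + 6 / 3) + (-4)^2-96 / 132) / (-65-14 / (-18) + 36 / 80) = -3522213 / 252538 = -13.95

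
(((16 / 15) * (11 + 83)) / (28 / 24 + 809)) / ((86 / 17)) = 25568 / 1045115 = 0.02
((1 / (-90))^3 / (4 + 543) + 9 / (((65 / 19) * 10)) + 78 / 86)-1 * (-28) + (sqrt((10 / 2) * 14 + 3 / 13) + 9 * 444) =sqrt(11869) / 13 + 897244687335221 / 222908517000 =4033.55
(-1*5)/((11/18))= -90/11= -8.18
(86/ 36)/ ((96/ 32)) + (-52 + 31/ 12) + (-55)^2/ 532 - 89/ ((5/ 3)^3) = -27901298/ 448875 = -62.16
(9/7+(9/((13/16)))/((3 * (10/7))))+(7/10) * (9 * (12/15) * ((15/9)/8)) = 1791/364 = 4.92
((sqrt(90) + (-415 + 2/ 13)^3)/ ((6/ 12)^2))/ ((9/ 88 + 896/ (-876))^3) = 4490881681910613509228544/ 12267733829046137 - 85893758539776* sqrt(10)/ 5583857000021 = 366072589.10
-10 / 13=-0.77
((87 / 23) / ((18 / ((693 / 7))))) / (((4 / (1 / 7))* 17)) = 957 / 21896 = 0.04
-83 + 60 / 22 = -883 / 11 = -80.27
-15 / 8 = -1.88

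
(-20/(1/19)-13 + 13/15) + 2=-5852/15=-390.13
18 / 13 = 1.38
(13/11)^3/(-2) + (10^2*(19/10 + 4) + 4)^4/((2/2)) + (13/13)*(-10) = 331401012560335/2662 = 124493242885.17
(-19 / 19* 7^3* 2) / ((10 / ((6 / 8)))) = -1029 / 20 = -51.45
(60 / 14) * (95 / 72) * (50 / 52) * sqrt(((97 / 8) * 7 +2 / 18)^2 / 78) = 72663125 * sqrt(78) / 12265344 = 52.32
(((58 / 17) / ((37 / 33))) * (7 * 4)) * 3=160776 / 629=255.61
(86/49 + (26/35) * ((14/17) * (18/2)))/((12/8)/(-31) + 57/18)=2.33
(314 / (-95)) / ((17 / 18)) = -5652 / 1615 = -3.50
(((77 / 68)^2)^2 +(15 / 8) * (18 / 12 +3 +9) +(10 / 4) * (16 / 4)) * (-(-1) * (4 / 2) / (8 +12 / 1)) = 790182881 / 213813760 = 3.70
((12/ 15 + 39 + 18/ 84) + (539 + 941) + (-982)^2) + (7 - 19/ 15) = 202828447/ 210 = 965849.75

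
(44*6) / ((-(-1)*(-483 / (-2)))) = 176 / 161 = 1.09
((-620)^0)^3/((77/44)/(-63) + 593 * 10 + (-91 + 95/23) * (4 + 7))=0.00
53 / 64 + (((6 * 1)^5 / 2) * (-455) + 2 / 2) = -113218443 / 64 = -1769038.17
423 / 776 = 0.55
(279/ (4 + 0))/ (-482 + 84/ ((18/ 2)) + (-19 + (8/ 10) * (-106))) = -4185/ 34588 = -0.12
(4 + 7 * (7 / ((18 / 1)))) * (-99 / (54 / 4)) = -1331 / 27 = -49.30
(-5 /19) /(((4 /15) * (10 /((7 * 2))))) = -105 /76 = -1.38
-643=-643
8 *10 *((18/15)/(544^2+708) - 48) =-284778216/74161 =-3840.00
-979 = -979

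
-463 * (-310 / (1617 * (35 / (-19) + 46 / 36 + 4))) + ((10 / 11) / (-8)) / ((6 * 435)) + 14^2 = 58670332997 / 264476520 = 221.84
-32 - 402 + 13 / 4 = -1723 / 4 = -430.75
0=0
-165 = -165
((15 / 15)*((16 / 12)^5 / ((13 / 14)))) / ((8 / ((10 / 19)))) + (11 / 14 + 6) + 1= 6793169 / 840294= 8.08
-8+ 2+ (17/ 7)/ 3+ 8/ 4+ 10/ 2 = 38/ 21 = 1.81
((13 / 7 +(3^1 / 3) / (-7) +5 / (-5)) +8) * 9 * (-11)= -6039 / 7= -862.71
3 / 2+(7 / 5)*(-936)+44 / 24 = -19606 / 15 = -1307.07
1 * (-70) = -70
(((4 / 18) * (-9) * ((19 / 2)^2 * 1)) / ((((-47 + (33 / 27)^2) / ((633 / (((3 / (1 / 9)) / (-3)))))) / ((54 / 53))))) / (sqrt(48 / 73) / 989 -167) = 5780825658 * sqrt(219) / 10237548906382949 + 34849415547557271 / 20475097812765898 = 1.70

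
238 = 238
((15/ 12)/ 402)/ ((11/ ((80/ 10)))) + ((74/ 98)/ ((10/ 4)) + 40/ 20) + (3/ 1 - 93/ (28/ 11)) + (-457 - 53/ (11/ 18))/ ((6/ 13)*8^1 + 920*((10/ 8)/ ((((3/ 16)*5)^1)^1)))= -823275341059/ 25992692880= -31.67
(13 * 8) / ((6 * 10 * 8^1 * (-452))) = -13 / 27120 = -0.00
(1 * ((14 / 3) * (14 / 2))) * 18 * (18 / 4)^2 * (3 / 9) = 3969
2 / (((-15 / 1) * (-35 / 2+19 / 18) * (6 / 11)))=11 / 740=0.01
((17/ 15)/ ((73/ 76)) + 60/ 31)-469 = -15814453/ 33945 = -465.88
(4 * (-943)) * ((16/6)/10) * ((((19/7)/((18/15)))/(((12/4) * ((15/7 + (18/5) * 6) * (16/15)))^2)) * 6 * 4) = -78386875/8286732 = -9.46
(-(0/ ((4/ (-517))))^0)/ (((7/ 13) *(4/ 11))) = -143/ 28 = -5.11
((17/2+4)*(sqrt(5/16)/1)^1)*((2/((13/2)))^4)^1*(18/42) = 2400*sqrt(5)/199927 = 0.03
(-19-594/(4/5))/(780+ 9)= -1523/1578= -0.97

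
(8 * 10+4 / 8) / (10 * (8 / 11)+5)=1771 / 270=6.56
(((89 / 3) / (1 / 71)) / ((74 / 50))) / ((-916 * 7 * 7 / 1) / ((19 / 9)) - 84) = -42275 / 634032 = -0.07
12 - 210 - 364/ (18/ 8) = -3238/ 9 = -359.78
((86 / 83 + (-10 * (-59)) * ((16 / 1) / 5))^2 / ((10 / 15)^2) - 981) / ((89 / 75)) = 4147891958700 / 613121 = 6765209.41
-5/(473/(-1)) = 5/473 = 0.01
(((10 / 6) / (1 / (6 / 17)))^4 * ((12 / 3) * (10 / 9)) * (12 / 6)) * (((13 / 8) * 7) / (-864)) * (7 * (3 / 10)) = -398125 / 13530402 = -0.03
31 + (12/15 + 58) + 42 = 659/5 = 131.80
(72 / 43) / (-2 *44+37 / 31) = -248 / 12857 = -0.02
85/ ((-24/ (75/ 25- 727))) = 15385/ 6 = 2564.17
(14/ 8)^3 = 343/ 64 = 5.36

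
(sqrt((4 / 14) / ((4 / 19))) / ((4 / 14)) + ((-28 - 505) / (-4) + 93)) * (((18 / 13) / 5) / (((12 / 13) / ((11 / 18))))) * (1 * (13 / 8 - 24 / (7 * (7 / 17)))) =-5230357 / 18816 - 28897 * sqrt(266) / 94080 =-282.98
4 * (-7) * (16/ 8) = -56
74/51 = 1.45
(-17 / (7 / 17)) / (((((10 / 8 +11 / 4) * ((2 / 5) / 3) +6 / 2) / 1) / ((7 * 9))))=-39015 / 53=-736.13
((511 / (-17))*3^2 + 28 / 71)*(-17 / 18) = 326053 / 1278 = 255.13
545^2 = 297025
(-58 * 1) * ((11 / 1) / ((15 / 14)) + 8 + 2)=-17632 / 15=-1175.47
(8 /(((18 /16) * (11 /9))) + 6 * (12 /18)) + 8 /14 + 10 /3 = 3170 /231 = 13.72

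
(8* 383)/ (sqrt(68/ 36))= 2229.39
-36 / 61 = -0.59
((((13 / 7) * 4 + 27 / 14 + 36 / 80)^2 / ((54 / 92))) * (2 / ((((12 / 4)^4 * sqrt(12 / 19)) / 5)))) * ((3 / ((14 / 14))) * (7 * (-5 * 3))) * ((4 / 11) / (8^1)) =-364.48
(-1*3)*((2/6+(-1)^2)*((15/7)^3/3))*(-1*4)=18000/343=52.48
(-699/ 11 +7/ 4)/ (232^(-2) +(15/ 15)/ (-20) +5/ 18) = -1646408880/ 6069151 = -271.27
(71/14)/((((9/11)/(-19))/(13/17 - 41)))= 563882/119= 4738.50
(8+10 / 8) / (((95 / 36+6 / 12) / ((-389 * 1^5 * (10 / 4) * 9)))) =-5829165 / 226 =-25792.77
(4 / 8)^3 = 1 / 8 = 0.12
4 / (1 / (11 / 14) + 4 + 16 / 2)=22 / 73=0.30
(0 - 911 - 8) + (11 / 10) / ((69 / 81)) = -211073 / 230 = -917.71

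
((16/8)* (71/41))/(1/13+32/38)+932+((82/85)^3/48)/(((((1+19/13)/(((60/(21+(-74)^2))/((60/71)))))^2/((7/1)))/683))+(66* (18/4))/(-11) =964325481830071685901103/1061131414790107392000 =908.77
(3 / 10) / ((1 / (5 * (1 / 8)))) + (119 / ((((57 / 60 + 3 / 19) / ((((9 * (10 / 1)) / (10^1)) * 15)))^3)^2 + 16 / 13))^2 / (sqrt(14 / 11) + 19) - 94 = 717831109811337890708762297491673704563158789199428224937917592749 / 1794787866473148647913141011743551108347322700072717122580492016 - 265013351236498250072103420650677509843000000000000000000000000 * sqrt(154) / 112174241654571790494571313233971944271707668754544820161280751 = 370.64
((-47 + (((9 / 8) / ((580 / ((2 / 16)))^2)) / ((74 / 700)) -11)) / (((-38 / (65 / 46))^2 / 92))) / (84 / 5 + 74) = -156164521677125 / 1921801596993536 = -0.08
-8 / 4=-2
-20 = -20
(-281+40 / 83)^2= 542098089 / 6889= 78690.39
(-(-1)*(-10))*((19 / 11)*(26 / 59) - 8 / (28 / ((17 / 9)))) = -90560 / 40887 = -2.21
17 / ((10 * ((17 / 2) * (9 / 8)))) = 8 / 45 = 0.18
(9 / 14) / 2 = 9 / 28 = 0.32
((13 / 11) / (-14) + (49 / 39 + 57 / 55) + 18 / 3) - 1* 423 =-12456193 / 30030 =-414.79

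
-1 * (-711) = 711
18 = 18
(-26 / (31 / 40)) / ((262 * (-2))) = 260 / 4061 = 0.06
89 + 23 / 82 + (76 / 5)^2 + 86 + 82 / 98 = 40898943 / 100450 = 407.16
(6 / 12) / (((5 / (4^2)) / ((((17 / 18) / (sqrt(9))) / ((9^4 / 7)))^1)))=476 / 885735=0.00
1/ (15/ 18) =1.20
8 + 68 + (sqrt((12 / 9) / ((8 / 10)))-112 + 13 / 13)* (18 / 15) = -286 / 5 + 2* sqrt(15) / 5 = -55.65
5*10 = 50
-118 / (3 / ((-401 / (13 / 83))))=3927394 / 39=100702.41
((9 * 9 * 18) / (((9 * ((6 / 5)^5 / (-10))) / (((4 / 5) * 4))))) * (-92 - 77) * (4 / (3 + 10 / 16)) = 33800000 / 87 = 388505.75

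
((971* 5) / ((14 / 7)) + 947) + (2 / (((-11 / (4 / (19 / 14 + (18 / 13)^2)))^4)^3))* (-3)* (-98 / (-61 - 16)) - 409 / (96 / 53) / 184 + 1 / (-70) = 3364451763634495396473836378448278374431206693810505223328160956933203 / 997389240895756510178111898230917044497779759619296645323378935040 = 3373.26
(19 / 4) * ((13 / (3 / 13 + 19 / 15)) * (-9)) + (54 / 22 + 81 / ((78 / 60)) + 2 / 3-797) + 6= -549528425 / 501072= -1096.71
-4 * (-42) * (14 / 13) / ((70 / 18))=46.52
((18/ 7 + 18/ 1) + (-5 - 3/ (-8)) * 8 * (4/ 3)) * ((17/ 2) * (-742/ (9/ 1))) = 544204/ 27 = 20155.70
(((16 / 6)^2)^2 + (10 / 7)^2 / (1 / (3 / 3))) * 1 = 208804 / 3969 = 52.61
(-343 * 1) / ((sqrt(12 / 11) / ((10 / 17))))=-193.17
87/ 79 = 1.10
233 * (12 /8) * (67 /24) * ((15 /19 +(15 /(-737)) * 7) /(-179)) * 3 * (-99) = 14249115 /13604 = 1047.42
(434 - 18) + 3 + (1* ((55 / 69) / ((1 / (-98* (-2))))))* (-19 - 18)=-369949 / 69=-5361.58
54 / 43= 1.26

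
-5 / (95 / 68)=-68 / 19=-3.58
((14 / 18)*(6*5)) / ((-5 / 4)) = -56 / 3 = -18.67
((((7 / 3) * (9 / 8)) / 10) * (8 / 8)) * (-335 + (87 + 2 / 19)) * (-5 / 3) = 16485 / 152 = 108.45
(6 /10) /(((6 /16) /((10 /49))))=16 /49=0.33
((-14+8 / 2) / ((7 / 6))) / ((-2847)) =20 / 6643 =0.00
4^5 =1024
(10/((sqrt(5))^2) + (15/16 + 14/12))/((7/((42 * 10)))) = 985/4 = 246.25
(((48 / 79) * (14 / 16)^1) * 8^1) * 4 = 1344 / 79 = 17.01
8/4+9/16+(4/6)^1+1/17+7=8395/816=10.29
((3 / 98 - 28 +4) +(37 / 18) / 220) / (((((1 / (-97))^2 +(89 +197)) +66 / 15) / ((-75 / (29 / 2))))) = 1093609716575 / 2562584842356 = 0.43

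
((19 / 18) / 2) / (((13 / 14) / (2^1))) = 133 / 117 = 1.14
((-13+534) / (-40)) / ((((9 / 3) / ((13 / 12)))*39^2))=-0.00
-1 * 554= -554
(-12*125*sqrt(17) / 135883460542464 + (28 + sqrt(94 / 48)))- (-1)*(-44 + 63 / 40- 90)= -4177 / 40- 125*sqrt(17) / 11323621711872 + sqrt(282) / 12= -103.03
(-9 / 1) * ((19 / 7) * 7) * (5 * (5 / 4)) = -4275 / 4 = -1068.75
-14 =-14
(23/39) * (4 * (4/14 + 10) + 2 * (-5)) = 5014/273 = 18.37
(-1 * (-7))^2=49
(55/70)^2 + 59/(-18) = -4693/1764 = -2.66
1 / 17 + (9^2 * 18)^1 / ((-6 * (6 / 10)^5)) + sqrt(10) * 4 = -53124 / 17 + 4 * sqrt(10) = -3112.29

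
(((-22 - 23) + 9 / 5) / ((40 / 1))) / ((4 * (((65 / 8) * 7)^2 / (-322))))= 0.03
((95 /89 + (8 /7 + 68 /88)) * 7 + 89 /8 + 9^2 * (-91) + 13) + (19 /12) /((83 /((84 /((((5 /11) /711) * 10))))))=-114984263087 /16251400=-7075.35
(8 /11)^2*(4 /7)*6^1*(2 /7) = 3072 /5929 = 0.52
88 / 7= 12.57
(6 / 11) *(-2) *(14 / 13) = -168 / 143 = -1.17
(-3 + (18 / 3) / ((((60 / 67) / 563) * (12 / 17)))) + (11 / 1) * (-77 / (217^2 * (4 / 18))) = 4311248779 / 807240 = 5340.73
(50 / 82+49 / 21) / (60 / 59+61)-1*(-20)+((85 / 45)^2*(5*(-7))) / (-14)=703992347 / 24303078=28.97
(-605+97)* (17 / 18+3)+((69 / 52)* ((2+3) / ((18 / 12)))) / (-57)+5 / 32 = -142535141 / 71136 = -2003.70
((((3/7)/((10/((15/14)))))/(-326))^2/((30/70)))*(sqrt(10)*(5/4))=135*sqrt(10)/2332970752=0.00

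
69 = 69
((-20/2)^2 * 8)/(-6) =-400/3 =-133.33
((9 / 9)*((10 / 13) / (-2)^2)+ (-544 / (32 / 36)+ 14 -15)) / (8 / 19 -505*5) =100909 / 415714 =0.24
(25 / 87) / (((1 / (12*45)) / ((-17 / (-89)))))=76500 / 2581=29.64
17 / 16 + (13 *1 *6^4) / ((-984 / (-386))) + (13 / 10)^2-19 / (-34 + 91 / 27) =89683282407 / 13562800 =6612.45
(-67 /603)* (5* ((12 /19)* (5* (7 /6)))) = -350 /171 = -2.05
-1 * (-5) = 5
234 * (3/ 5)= 702/ 5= 140.40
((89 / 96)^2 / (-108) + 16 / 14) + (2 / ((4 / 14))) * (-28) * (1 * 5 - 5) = 7907177 / 6967296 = 1.13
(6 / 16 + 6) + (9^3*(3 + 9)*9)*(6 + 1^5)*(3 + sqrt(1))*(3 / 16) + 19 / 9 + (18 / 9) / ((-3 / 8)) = 29760923 / 72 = 413346.15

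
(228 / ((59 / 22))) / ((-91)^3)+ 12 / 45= 177767516 / 666910335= 0.27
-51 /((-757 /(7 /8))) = 357 /6056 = 0.06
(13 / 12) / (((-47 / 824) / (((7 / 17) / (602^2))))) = -1339 / 62048742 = -0.00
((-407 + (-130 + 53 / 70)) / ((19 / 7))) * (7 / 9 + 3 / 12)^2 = -51388153 / 246240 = -208.69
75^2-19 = 5606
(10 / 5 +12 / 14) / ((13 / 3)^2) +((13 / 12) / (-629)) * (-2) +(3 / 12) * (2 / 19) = 7715801 / 42414099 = 0.18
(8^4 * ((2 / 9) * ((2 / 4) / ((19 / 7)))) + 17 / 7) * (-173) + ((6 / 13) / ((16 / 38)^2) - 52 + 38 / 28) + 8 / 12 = -14677065841 / 497952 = -29474.86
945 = 945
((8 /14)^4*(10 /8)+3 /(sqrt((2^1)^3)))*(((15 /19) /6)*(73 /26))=29200 /593047+1095*sqrt(2) /3952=0.44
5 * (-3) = -15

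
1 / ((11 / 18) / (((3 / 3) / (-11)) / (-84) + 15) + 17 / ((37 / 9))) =1538571 / 6424877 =0.24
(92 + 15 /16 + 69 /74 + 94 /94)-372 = -164061 /592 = -277.13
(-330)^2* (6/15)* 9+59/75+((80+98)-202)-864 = 29336459/75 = 391152.79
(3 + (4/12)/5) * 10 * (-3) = -92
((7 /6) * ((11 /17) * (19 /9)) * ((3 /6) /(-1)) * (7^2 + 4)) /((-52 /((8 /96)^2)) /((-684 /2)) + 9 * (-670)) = 1473241 /209586744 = 0.01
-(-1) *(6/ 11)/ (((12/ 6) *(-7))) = -3/ 77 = -0.04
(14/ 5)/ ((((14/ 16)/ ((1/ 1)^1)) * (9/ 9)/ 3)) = 48/ 5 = 9.60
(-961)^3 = -887503681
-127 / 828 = -0.15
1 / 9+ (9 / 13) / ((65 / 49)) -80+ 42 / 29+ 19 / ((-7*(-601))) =-77.91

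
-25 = -25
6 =6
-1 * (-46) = 46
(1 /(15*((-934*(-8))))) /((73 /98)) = 49 /4090920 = 0.00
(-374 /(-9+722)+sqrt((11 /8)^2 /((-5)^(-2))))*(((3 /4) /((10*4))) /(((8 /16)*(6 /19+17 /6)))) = 6194133 /81909440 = 0.08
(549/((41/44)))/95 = 24156/3895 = 6.20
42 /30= 7 /5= 1.40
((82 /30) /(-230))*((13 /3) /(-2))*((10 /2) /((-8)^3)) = -533 /2119680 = -0.00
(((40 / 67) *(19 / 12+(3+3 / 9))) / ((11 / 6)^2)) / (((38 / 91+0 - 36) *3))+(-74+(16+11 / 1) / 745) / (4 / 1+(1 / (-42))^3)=-4873371949790092 / 263437142178485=-18.50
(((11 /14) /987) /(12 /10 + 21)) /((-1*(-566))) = 55 /868129668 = 0.00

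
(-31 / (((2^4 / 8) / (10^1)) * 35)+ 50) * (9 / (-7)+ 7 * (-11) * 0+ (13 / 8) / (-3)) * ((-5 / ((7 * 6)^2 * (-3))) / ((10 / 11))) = -1077263 / 12446784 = -0.09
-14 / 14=-1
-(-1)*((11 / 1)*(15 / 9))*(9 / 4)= 165 / 4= 41.25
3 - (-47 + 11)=39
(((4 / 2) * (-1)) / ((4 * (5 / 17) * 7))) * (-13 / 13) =17 / 70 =0.24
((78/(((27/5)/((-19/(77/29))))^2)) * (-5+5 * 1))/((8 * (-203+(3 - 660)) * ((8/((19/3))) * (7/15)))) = 0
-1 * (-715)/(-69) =-715/69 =-10.36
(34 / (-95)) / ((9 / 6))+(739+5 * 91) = 1193.76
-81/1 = -81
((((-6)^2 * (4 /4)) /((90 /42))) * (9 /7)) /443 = 108 /2215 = 0.05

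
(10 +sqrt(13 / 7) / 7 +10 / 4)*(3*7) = 266.59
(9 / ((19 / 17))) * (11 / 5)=1683 / 95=17.72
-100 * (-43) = 4300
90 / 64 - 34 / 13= -503 / 416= -1.21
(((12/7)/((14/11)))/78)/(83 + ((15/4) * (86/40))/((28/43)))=704/3888521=0.00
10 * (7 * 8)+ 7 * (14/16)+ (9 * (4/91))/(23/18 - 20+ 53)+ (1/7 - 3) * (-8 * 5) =305629347/449176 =680.42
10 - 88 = -78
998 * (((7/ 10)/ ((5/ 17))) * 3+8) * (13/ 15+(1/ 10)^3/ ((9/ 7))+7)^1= 26746848601/ 225000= 118874.88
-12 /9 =-4 /3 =-1.33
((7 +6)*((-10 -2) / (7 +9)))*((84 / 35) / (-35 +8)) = 13 / 15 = 0.87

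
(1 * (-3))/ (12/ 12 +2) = -1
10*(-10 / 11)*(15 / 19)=-1500 / 209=-7.18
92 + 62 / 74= 3435 / 37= 92.84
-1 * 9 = -9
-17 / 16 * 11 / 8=-187 / 128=-1.46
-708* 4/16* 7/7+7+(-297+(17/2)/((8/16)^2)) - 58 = -491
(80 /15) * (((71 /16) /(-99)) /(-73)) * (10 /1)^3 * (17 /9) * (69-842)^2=721217503000 /195129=3696106.18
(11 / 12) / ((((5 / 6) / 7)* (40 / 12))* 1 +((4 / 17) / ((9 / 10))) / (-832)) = 9282 / 4015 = 2.31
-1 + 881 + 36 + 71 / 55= 917.29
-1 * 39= -39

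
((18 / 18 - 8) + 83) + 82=158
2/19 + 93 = 1769/19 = 93.11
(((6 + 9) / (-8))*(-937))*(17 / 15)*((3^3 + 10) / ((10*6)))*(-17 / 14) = -10019341 / 6720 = -1490.97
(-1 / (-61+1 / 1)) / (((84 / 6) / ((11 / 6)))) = 11 / 5040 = 0.00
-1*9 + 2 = -7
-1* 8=-8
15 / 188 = 0.08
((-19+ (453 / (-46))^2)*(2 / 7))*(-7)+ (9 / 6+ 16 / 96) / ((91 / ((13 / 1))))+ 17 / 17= -154.72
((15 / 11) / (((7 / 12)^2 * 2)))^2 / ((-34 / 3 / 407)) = -64735200 / 448987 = -144.18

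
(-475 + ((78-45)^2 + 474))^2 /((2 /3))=1775616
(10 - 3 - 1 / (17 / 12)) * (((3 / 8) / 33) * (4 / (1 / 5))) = 535 / 374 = 1.43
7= 7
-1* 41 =-41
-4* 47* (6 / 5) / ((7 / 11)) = -12408 / 35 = -354.51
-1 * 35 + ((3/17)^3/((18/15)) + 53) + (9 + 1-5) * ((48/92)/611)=2486747949/138084778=18.01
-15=-15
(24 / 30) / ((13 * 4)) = 1 / 65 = 0.02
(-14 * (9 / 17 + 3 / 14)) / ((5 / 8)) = -16.66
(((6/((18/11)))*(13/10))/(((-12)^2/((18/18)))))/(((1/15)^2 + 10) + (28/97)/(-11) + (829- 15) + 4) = 762905/19082579232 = 0.00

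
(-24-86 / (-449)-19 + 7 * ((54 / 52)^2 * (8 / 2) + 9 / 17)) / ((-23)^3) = 11490231 / 15695150159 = 0.00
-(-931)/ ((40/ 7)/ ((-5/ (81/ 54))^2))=32585/ 18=1810.28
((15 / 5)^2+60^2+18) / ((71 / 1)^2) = 3627 / 5041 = 0.72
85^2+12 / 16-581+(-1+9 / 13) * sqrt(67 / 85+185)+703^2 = 2003415 / 4-16 * sqrt(83895) / 1105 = 500849.56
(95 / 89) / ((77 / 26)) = 2470 / 6853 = 0.36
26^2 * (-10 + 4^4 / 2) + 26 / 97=7737522 / 97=79768.27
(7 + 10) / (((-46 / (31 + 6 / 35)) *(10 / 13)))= -14.98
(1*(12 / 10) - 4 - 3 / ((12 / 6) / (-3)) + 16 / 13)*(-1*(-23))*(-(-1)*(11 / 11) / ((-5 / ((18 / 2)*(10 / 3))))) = -404.45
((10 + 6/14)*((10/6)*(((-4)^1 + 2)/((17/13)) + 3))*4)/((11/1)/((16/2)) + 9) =292000/29631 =9.85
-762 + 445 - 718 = -1035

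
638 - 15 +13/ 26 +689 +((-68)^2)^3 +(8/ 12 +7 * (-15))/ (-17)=10084483362149/ 102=98867483942.64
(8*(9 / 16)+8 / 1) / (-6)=-25 / 12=-2.08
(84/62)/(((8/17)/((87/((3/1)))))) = 10353/124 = 83.49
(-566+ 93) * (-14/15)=6622/15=441.47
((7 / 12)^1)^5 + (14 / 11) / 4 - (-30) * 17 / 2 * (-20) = -13958419411 / 2737152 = -5099.61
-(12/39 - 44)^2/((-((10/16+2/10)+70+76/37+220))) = 477483520/73254909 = 6.52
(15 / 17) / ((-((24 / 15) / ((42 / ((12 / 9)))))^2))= -1488375 / 4352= -342.00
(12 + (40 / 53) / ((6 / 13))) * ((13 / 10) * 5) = 14092 / 159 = 88.63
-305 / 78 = -3.91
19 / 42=0.45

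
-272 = -272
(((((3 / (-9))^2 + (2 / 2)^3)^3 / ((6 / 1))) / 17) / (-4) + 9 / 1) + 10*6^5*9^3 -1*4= 2107567645930 / 37179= 56687045.00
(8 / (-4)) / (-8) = 1 / 4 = 0.25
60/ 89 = 0.67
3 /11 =0.27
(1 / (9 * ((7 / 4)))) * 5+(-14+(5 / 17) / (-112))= -234509 / 17136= -13.69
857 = 857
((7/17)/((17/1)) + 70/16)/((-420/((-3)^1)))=1453/46240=0.03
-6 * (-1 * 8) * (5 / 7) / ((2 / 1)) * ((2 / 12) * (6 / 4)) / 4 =15 / 14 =1.07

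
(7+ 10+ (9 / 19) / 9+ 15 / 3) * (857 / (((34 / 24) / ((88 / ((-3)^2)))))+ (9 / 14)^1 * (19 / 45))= 8848211131 / 67830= 130446.87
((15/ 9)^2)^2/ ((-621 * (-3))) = 625/ 150903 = 0.00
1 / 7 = 0.14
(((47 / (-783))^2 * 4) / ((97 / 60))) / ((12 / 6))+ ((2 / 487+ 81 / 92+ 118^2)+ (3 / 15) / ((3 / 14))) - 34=61690745270438377 / 4440795728220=13891.82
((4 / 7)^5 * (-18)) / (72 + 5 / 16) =-294912 / 19445699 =-0.02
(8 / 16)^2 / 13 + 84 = 4369 / 52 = 84.02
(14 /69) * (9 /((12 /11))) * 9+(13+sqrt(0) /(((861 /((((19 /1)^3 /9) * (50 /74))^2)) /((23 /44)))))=1291 /46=28.07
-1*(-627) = 627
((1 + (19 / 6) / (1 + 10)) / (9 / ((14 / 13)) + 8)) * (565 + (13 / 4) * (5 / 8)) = 10796275 / 241824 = 44.65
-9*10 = -90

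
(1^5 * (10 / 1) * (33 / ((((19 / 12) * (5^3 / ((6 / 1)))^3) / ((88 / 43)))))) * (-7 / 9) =-11708928 / 319140625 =-0.04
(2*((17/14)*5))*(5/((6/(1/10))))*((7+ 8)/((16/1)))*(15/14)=6375/6272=1.02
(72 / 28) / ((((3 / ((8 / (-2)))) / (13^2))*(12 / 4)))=-1352 / 7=-193.14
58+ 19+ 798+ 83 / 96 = 84083 / 96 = 875.86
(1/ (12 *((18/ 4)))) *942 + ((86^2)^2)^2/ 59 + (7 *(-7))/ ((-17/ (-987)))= 457803428447552686/ 9027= 50714902896593.85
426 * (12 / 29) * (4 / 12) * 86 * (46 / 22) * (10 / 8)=13207.34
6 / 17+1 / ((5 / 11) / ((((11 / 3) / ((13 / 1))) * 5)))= 2291 / 663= 3.46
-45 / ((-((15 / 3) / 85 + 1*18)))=765 / 307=2.49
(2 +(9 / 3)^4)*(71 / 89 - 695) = -5128072 / 89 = -57618.79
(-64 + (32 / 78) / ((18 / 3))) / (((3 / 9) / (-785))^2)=-4609363000 / 13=-354566384.62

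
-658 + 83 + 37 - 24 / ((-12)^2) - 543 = -6487 / 6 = -1081.17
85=85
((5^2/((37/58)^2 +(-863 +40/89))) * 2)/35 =-2993960/1806856429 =-0.00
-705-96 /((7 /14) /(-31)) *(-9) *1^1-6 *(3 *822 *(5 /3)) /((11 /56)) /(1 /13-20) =-19524471 /407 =-47971.67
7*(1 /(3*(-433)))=-7 /1299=-0.01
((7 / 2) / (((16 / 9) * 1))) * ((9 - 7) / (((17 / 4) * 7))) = 9 / 68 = 0.13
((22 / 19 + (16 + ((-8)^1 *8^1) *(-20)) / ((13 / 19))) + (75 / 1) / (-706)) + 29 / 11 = 3640444075 / 1918202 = 1897.84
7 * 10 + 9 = 79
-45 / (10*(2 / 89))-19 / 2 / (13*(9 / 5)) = -93907 / 468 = -200.66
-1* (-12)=12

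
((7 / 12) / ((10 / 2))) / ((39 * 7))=1 / 2340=0.00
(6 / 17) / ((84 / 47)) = 47 / 238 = 0.20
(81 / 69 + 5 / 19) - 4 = -1120 / 437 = -2.56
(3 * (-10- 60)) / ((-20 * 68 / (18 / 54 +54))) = 1141 / 136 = 8.39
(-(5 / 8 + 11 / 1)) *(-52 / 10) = 1209 / 20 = 60.45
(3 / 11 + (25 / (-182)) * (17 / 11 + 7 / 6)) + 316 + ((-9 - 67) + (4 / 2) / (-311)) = 81470797 / 339612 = 239.89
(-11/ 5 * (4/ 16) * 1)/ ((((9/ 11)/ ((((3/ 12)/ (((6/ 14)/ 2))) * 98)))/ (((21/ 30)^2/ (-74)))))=2033647/ 3996000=0.51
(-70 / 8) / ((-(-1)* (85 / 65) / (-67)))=30485 / 68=448.31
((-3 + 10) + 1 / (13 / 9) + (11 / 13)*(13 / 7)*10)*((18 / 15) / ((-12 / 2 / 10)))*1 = -4260 / 91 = -46.81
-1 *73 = -73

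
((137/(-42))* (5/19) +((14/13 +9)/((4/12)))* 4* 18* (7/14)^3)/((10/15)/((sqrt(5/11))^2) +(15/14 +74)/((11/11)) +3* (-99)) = -14068105/11435359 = -1.23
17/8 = 2.12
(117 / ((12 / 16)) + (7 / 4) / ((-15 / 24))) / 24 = 383 / 60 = 6.38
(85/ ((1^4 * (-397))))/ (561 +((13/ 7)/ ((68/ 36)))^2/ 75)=-30092125/ 78849197436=-0.00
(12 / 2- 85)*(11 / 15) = -869 / 15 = -57.93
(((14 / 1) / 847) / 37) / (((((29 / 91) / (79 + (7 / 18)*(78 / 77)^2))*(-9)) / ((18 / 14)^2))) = -542646 / 26544133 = -0.02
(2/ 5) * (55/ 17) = 22/ 17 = 1.29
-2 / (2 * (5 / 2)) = -2 / 5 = -0.40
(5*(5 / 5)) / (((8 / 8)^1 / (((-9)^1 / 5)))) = -9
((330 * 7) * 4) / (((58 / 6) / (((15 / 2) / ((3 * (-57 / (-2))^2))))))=30800 / 10469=2.94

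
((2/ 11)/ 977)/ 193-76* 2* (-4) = 1261095970/ 2074171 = 608.00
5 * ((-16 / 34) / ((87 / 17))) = -40 / 87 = -0.46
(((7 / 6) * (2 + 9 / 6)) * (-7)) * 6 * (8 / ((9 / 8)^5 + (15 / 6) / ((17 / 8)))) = -764280832 / 1659193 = -460.63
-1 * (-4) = 4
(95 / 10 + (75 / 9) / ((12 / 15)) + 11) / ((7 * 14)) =53 / 168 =0.32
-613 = -613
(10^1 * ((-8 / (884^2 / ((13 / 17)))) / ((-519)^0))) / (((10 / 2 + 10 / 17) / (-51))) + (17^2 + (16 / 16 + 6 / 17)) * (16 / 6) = 9753545 / 12597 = 774.28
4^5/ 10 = 512/ 5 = 102.40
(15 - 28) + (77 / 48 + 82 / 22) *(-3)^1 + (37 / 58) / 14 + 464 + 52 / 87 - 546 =-11827867 / 107184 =-110.35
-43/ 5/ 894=-43/ 4470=-0.01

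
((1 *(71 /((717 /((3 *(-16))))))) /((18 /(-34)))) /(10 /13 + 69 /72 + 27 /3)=2008448 /2399799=0.84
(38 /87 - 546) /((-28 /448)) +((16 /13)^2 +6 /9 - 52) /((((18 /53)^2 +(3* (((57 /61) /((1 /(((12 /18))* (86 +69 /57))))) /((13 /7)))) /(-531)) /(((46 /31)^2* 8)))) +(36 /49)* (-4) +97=13838715989843022679 /524220942621831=26398.63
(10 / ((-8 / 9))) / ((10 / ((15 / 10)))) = -27 / 16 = -1.69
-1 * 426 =-426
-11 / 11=-1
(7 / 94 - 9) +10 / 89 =-73731 / 8366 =-8.81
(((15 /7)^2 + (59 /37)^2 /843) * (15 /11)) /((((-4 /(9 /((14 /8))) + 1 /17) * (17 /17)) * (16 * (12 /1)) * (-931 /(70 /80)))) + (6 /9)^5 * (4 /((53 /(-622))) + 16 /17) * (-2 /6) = 34333992070934480179 /17002543288748016384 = 2.02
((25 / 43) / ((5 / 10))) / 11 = 50 / 473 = 0.11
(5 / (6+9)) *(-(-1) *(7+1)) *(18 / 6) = 8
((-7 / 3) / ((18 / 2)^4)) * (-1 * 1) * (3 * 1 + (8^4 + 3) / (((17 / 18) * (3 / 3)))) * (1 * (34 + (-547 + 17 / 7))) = -87959714 / 111537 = -788.61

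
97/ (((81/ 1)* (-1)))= -97/ 81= -1.20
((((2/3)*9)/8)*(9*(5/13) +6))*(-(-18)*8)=13284/13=1021.85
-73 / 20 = -3.65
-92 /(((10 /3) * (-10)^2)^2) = -207 /250000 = -0.00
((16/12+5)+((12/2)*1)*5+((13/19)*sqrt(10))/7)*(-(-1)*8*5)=520*sqrt(10)/133+4360/3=1465.70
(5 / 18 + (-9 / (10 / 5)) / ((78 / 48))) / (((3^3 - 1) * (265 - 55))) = -583 / 1277640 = -0.00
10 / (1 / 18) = 180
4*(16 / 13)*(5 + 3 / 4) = 368 / 13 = 28.31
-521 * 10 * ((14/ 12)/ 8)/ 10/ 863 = -3647/ 41424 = -0.09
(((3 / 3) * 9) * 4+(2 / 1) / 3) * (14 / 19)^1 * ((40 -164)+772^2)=305874800 / 19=16098673.68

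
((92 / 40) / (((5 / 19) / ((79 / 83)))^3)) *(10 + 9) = 2067.66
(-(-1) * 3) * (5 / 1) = 15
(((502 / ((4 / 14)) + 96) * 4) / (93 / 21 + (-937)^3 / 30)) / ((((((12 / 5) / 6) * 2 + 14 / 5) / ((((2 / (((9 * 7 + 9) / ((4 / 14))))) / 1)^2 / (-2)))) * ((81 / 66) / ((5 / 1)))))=2547875 / 264475118450907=0.00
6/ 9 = 2/ 3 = 0.67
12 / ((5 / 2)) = 24 / 5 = 4.80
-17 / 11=-1.55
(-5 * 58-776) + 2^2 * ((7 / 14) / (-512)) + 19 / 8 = -272289 / 256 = -1063.63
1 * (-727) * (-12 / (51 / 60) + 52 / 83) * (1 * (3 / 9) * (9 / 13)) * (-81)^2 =272396422476 / 18343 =14850156.60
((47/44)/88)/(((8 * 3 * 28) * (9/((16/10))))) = 47/14636160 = 0.00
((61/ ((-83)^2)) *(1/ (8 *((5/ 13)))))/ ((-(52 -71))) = 793/ 5235640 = 0.00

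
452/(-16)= -113/4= -28.25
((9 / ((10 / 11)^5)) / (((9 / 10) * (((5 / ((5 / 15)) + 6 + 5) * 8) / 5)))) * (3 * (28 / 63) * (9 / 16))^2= 1449459 / 6656000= 0.22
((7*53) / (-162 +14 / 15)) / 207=-0.01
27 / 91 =0.30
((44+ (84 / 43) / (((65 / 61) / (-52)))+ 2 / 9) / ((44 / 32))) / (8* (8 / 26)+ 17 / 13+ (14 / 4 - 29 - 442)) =20569952 / 256633245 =0.08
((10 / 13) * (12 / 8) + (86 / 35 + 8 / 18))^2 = 275792449 / 16769025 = 16.45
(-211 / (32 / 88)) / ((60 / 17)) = -39457 / 240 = -164.40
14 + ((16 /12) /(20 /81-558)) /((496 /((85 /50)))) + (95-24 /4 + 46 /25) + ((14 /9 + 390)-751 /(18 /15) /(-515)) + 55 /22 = 129856777510183 /259656037200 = 500.11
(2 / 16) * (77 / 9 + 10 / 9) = 29 / 24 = 1.21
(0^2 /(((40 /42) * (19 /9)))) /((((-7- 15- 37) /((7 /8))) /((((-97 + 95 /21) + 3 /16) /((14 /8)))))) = 0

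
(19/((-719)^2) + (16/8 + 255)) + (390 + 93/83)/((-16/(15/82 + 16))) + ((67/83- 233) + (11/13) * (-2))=-272591761591469/731834805728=-372.48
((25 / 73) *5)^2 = 15625 / 5329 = 2.93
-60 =-60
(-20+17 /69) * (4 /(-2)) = 2726 /69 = 39.51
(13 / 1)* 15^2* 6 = 17550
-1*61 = -61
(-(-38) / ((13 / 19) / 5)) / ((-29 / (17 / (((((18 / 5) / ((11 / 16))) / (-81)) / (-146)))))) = -1108802475 / 3016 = -367640.08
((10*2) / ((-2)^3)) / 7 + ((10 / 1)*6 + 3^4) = 1969 / 14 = 140.64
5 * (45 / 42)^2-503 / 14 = -5917 / 196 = -30.19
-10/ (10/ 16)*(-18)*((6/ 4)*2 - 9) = -1728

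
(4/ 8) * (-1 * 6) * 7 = -21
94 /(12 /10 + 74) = 5 /4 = 1.25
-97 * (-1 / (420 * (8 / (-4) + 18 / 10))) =-97 / 84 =-1.15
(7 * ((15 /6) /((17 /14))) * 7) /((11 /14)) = 24010 /187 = 128.40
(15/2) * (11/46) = 165/92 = 1.79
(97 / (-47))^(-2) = 2209 / 9409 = 0.23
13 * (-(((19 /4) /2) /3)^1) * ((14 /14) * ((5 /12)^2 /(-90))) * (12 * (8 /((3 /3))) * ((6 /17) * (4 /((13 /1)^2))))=0.02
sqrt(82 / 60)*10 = sqrt(1230) / 3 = 11.69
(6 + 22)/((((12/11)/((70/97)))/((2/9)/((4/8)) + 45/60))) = 115885/5238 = 22.12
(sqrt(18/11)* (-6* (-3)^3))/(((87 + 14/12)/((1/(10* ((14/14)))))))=1458* sqrt(22)/29095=0.24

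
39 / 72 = 13 / 24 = 0.54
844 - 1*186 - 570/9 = 1784/3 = 594.67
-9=-9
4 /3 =1.33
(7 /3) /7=1 /3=0.33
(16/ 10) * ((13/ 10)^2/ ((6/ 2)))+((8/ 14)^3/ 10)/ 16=116084/ 128625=0.90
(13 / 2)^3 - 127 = 147.62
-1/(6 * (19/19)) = -1/6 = -0.17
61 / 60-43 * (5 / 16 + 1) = -13301 / 240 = -55.42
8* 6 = 48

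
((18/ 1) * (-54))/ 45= -21.60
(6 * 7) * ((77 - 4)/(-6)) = -511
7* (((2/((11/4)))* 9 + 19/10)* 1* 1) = 6503/110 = 59.12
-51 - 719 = -770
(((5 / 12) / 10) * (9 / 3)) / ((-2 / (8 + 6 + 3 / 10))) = -143 / 160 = -0.89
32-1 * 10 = 22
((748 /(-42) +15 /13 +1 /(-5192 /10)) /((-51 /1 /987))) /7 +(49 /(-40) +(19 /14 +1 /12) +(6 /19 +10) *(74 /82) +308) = 11374447777607 /31284733480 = 363.58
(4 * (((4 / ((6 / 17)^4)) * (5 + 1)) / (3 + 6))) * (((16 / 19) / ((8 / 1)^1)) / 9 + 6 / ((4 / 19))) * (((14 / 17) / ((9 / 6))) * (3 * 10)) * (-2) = -26827731280 / 41553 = -645626.82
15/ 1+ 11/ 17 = 266/ 17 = 15.65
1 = 1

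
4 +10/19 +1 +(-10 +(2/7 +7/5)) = -2.79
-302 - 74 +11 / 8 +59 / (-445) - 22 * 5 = -1725737 / 3560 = -484.76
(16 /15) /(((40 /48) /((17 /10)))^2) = 13872 /3125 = 4.44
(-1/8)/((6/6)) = -1/8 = -0.12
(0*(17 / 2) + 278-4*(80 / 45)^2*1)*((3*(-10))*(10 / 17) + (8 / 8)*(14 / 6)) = -16786814 / 4131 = -4063.62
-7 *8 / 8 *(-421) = 2947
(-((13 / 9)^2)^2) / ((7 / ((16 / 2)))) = -228488 / 45927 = -4.98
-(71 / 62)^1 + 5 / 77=-5157 / 4774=-1.08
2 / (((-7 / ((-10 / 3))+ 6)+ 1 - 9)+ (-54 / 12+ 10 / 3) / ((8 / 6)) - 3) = -80 / 151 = -0.53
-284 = -284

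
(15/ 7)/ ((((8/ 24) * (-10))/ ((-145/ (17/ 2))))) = 1305/ 119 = 10.97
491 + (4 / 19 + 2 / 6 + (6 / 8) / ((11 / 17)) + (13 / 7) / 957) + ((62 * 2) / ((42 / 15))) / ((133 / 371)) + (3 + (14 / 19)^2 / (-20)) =4278467173 / 6909540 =619.21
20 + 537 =557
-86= -86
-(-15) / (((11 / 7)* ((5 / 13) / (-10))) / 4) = -10920 / 11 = -992.73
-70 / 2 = -35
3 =3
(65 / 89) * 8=520 / 89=5.84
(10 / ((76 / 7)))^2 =1225 / 1444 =0.85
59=59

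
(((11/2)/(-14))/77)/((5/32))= -8/245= -0.03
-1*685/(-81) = 685/81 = 8.46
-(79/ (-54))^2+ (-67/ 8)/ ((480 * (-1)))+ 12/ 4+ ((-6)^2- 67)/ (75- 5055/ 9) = 0.94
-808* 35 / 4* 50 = -353500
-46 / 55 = -0.84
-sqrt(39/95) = -sqrt(3705)/95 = -0.64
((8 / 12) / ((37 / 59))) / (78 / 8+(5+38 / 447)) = 70328 / 981425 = 0.07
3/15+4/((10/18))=37/5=7.40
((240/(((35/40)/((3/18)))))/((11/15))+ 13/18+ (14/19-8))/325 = 113027/658350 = 0.17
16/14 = 8/7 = 1.14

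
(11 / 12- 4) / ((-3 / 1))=37 / 36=1.03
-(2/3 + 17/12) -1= -37/12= -3.08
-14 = -14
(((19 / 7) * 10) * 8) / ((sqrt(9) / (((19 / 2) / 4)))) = 3610 / 21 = 171.90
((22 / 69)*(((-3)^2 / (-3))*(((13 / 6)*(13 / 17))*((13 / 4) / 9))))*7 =-4.01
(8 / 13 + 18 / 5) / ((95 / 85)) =4658 / 1235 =3.77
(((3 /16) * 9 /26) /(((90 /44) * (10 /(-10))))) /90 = -11 /31200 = -0.00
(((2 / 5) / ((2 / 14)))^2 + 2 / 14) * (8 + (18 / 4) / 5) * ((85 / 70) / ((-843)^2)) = 2113661 / 17410900500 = 0.00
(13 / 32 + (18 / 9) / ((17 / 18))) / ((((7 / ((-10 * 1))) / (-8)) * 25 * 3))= 1373 / 3570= 0.38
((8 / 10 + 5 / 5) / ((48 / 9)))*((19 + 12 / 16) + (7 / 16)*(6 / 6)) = 8721 / 1280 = 6.81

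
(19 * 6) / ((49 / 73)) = 8322 / 49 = 169.84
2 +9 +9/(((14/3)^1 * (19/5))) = 3061/266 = 11.51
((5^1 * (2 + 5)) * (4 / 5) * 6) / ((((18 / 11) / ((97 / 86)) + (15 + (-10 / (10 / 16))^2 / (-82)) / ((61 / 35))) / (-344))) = -154221824064 / 22058563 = -6991.47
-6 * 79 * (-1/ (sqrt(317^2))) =474/ 317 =1.50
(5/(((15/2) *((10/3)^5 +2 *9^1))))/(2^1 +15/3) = 81/365309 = 0.00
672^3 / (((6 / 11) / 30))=16690544640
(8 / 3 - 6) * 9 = -30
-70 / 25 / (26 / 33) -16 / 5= -439 / 65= -6.75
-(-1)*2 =2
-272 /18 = -15.11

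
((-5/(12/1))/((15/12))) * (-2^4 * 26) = 416/3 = 138.67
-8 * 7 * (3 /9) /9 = -2.07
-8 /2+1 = -3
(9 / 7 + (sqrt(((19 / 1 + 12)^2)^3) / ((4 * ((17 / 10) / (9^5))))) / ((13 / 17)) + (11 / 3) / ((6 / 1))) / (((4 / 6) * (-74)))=-6857310.69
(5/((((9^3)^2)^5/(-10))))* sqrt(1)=-0.00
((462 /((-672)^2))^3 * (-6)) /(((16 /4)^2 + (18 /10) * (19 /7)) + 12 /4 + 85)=-6655 /112786579390464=-0.00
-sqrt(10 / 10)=-1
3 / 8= 0.38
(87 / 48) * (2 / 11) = 29 / 88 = 0.33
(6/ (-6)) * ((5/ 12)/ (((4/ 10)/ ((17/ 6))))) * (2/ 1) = -425/ 72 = -5.90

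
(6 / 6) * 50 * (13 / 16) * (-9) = -2925 / 8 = -365.62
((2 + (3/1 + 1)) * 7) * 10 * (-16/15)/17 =-26.35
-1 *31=-31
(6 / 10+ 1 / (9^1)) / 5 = 32 / 225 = 0.14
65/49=1.33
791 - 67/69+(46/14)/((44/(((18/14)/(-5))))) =587625077/743820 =790.01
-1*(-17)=17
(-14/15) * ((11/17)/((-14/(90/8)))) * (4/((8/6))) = 99/68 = 1.46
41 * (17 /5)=697 /5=139.40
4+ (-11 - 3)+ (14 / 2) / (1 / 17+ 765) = -18563 / 1858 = -9.99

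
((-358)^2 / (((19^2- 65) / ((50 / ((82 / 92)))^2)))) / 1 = 84748445000 / 62197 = 1362580.91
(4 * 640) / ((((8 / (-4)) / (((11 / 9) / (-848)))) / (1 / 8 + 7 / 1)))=2090 / 159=13.14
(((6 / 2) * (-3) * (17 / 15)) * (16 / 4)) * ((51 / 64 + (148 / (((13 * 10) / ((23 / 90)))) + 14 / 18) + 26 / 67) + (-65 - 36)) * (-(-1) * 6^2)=63164325537 / 435500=145038.63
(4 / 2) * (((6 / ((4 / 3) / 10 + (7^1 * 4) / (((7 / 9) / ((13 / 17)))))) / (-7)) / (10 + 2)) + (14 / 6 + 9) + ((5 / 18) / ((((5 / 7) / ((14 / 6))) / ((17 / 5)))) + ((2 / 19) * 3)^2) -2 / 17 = 294454394212 / 20454713055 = 14.40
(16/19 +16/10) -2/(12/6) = 137/95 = 1.44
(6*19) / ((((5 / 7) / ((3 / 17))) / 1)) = 2394 / 85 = 28.16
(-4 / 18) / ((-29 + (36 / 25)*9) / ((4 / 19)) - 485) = 200 / 505071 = 0.00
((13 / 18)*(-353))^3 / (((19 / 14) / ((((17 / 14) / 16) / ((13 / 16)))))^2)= -78494.75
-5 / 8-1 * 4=-37 / 8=-4.62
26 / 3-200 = -574 / 3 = -191.33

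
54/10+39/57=6.08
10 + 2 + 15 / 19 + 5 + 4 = 414 / 19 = 21.79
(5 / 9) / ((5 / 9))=1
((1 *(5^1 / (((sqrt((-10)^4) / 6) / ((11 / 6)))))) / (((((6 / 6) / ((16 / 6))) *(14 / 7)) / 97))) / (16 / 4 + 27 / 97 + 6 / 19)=1966481 / 127005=15.48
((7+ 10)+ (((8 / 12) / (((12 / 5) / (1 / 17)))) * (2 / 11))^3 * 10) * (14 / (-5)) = -1134564816406 / 23835394935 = -47.60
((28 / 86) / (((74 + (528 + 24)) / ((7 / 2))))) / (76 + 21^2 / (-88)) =2156 / 84078373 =0.00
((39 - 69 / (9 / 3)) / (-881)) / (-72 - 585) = 16 / 578817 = 0.00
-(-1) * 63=63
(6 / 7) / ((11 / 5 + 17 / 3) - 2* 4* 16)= -45 / 6307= -0.01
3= 3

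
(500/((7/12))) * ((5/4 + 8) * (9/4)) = 124875/7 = 17839.29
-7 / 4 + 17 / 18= -29 / 36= -0.81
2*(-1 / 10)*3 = -3 / 5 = -0.60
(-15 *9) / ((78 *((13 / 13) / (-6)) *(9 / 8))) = 120 / 13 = 9.23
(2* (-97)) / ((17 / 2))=-388 / 17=-22.82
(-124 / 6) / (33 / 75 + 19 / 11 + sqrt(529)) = -17050 / 20763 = -0.82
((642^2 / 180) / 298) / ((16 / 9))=103041 / 23840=4.32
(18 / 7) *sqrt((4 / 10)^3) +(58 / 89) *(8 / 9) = 464 / 801 +36 *sqrt(10) / 175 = 1.23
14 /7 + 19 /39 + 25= 1072 /39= 27.49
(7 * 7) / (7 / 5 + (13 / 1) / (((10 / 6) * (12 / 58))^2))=4900 / 11073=0.44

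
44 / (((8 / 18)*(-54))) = -1.83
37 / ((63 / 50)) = 1850 / 63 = 29.37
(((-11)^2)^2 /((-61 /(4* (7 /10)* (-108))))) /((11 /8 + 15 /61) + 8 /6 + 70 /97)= 4685034816 /237275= 19745.17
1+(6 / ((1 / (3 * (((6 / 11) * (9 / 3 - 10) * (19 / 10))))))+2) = -7017 / 55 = -127.58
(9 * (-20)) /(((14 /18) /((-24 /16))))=347.14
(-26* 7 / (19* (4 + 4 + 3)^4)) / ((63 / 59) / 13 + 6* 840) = -19942 / 153624074571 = -0.00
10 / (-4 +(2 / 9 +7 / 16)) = -1440 / 481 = -2.99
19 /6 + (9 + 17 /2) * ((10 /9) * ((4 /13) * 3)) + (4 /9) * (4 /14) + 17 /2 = 24359 /819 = 29.74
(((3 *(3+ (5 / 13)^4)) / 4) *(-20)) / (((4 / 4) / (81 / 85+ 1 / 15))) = -1726160 / 37349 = -46.22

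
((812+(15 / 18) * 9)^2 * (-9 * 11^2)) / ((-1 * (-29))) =-2925403569 / 116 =-25218996.28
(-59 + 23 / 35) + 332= 9578 / 35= 273.66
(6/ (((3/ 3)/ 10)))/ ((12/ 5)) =25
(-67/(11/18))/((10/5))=-54.82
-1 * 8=-8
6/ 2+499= 502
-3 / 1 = -3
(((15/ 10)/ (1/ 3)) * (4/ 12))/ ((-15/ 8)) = -4/ 5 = -0.80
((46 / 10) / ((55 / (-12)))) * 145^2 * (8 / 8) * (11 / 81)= -77372 / 27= -2865.63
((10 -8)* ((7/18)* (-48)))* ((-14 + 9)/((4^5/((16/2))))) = 35/24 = 1.46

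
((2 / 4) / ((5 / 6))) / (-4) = -3 / 20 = -0.15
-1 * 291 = -291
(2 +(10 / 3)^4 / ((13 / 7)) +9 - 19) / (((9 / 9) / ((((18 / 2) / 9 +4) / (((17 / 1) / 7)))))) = 2155160 / 17901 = 120.39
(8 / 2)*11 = 44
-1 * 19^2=-361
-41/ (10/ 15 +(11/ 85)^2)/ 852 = -296225/ 4206892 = -0.07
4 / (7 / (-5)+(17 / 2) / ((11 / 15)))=0.39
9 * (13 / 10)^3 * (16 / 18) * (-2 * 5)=-4394 / 25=-175.76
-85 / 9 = -9.44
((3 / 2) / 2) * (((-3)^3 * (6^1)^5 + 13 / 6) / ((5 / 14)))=-8817893 / 20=-440894.65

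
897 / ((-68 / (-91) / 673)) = 54934971 / 68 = 807867.22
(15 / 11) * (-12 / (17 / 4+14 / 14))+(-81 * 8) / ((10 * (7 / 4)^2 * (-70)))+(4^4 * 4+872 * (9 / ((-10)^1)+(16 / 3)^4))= 5392233811612 / 7640325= 705759.74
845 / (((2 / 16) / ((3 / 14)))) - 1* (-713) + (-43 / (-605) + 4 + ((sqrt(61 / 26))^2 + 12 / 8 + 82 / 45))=2171.31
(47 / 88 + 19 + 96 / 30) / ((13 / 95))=190057 / 1144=166.13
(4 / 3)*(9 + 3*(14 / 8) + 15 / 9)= 191 / 9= 21.22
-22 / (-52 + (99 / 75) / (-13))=7150 / 16933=0.42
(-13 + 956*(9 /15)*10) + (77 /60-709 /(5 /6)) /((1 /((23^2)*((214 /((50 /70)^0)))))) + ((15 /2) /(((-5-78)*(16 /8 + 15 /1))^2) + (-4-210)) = -2871850029529789 /29863815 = -96164874.77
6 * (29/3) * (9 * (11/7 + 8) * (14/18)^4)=1332898/729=1828.39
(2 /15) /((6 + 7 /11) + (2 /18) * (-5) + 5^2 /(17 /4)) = 561 /50335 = 0.01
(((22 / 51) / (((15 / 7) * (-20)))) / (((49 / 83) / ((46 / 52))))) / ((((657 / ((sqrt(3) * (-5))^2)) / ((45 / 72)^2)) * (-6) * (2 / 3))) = 524975 / 3122316288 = 0.00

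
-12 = -12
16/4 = 4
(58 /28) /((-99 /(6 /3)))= -29 /693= -0.04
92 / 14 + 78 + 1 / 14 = 84.64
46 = 46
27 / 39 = 9 / 13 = 0.69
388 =388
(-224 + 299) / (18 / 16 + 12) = 5.71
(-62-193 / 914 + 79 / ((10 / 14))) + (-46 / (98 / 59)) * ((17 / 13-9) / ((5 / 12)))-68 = 1431267749 / 2911090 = 491.66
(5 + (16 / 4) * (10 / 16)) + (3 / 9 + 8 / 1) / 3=185 / 18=10.28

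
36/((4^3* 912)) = 3/4864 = 0.00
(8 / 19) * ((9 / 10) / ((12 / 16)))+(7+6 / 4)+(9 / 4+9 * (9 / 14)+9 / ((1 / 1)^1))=69269 / 2660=26.04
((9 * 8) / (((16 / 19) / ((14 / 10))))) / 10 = 1197 / 100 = 11.97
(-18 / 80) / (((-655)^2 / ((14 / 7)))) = -9 / 8580500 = -0.00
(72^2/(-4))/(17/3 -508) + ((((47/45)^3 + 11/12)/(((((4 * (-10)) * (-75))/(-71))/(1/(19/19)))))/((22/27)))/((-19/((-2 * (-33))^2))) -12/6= 48389609381/3390750000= 14.27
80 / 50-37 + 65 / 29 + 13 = -2923 / 145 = -20.16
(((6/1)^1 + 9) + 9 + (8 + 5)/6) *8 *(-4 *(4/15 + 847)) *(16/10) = -255400064/225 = -1135111.40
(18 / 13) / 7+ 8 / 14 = 10 / 13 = 0.77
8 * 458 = 3664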